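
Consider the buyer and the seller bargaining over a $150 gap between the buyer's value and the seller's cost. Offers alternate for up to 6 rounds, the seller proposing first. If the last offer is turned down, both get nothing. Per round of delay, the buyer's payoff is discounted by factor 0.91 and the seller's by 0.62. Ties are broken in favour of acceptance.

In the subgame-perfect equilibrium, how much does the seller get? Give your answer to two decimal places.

25.41

Round 6 (the buyer proposes): the seller will accept anything ≥ 0, so the buyer offers 0 and keeps 150.
Round 5 (the seller proposes): the buyer can get 150 next round, worth 0.91 × 150 = 136.5 now; the seller offers that and keeps 13.5.
Round 4 (the buyer proposes): the seller can get 13.5 next round, worth 0.62 × 13.5 = 8.37 now. The buyer offers 8.37 and keeps 150 − 8.37 = 141.63.
Round 3 (the seller proposes): the buyer can get 141.63 next round, worth 0.91 × 141.63 = 128.8833 now, so the seller offers 128.8833, keeping 21.1167.
Round 2 (the buyer proposes): the seller can get 21.1167 next round, worth 0.62 × 21.1167 = 13.092354 now, so the buyer offers 13.092354, keeping 136.907646.
Round 1 (the seller proposes): the buyer can get 136.907646 next round, worth 0.91 × 136.907646 = 124.58595786 now, so the seller offers 124.58595786, keeping 25.41404214.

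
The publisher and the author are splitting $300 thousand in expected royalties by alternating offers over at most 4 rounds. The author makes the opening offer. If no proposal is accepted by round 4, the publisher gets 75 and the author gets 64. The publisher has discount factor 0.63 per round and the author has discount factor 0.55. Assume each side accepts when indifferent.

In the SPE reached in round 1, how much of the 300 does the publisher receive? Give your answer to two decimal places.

Round 4 (the publisher proposes): the author gets 64 if talks fail, so the publisher offers 64 and keeps 236.
Round 3 (the author proposes): the publisher can get 236 next round, worth 0.63 × 236 = 148.68 now; the author offers that and keeps 151.32.
Round 2 (the publisher proposes): the author can get 151.32 next round, worth 0.55 × 151.32 = 83.226 now; the publisher offers that and keeps 216.774.
Round 1 (the author proposes): the publisher can get 216.774 next round, worth 0.63 × 216.774 = 136.56762 now. The author offers 136.56762 and keeps 300 − 136.56762 = 163.43238.

136.57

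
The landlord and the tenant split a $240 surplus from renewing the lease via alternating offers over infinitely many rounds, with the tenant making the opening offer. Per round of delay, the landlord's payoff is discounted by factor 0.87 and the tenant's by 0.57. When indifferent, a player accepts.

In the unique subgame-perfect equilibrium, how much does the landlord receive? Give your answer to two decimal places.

In a stationary SPE each proposer offers the other exactly their discounted continuation value.
If the tenant keeps x when proposing and the landlord keeps y when proposing, then x = 240 − 0.87y and y = 240 − 0.57x.
Solving: x = 240(1 − 0.87) / (1 − 0.57·0.87) = 31.2 / 0.5041 ≈ 61.8925.
The landlord gets 240 − 61.8925 ≈ 178.1075.

178.11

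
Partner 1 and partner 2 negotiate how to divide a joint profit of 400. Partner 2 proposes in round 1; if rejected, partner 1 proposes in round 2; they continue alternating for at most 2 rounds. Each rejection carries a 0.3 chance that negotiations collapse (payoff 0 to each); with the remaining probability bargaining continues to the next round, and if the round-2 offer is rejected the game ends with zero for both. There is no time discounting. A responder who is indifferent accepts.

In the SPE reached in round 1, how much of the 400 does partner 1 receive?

Round 2 (partner 1 proposes): rejection yields 0 for partner 2; partner 1 offers 0 and keeps 400.
Round 1 (partner 2 proposes): rejecting gives partner 1 an expected 0.7 × 400 = 280, so partner 2 offers 280, keeping 120.

280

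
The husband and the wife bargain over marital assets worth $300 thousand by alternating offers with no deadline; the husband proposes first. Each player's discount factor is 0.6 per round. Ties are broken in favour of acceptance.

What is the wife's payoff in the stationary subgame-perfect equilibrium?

Let x be the husband's share when the husband proposes and y be the wife's share when the wife proposes.
The wife accepts iff offered ≥ 0.6·y, so x = 300 − 0.6y. Symmetrically y = 300 − 0.6x.
Substituting: x = 300 − 0.6(300 − 0.6x), giving x(1 − 0.6·0.6) = 300(1 − 0.6).
So x = 300 × 0.4 / 0.64 = 187.5, and the wife receives 300 − x = 112.5.

112.5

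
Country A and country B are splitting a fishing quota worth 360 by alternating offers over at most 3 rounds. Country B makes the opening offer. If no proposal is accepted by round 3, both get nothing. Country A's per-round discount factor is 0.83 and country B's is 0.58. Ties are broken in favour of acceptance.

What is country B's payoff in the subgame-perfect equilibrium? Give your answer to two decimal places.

234.50

Round 3 (country B proposes): country A will accept anything ≥ 0, so country B offers 0 and keeps 360.
Round 2 (country A proposes): country B can get 360 next round, worth 0.58 × 360 = 208.8 now; country A offers that and keeps 151.2.
Round 1 (country B proposes): country A can get 151.2 next round, worth 0.83 × 151.2 = 125.496 now, so country B offers 125.496, keeping 234.504.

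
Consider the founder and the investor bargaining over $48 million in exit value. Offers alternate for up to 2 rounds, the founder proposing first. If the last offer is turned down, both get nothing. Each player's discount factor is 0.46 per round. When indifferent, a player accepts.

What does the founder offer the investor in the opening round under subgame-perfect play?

Round 2 (the investor proposes): the founder will accept anything ≥ 0, so the investor offers 0 and keeps 48.
Round 1 (the founder proposes): the investor can get 48 next round, worth 0.46 × 48 = 22.08 now, so the founder offers 22.08, keeping 25.92.

22.08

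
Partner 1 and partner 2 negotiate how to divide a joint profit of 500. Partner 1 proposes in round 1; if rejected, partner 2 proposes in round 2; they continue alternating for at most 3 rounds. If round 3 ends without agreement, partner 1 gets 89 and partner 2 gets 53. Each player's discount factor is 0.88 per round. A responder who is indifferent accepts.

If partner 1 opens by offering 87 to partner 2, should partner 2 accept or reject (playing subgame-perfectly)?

Round 3 (partner 1 proposes): partner 2 gets 53 if talks fail, so partner 1 offers 53 and keeps 447.
Round 2 (partner 2 proposes): partner 1 can get 447 next round, worth 0.88 × 447 = 393.36 now; partner 2 offers that and keeps 106.64.
So by rejecting in round 1, partner 2 gets 106.64 next round, worth 0.88 × 106.64 = 93.8432 now.
Offer 87 < 93.8432, so partner 2 rejects.

Reject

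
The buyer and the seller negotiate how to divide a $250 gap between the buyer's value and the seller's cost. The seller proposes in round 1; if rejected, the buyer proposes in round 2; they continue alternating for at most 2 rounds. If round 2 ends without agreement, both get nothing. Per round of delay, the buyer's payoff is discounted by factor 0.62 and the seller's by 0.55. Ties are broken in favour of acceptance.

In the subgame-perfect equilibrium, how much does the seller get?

Work backward from the last round.
Round 2 (the buyer proposes): rejection yields 0 for the seller; the buyer offers 0 and keeps 250.
Round 1 (the seller proposes): the buyer can get 250 next round, worth 0.62 × 250 = 155 now. The seller offers 155 and keeps 250 − 155 = 95.

95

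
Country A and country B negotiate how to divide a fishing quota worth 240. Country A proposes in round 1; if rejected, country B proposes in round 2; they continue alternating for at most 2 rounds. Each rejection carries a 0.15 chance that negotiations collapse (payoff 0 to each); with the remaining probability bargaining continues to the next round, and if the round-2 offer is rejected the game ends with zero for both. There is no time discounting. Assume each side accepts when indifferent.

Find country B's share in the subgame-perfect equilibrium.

204

Round 2 (country B proposes): country A will accept anything ≥ 0, so country B offers 0 and keeps 240.
Round 1 (country A proposes): rejecting gives country B an expected 0.85 × 240 = 204; country A offers that and keeps 36.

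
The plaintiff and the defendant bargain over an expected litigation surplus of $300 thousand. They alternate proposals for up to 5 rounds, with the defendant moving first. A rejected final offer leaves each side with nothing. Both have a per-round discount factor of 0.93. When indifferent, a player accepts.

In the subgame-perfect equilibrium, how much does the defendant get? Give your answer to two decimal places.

By backward induction:
Round 5 (the defendant proposes): rejection yields 0 for the plaintiff; the defendant offers 0 and keeps 300.
Round 4 (the plaintiff proposes): the defendant can get 300 next round, worth 0.93 × 300 = 279 now, so the plaintiff offers 279, keeping 21.
Round 3 (the defendant proposes): the plaintiff can get 21 next round, worth 0.93 × 21 = 19.53 now. The defendant offers 19.53 and keeps 300 − 19.53 = 280.47.
Round 2 (the plaintiff proposes): the defendant can get 280.47 next round, worth 0.93 × 280.47 = 260.8371 now, so the plaintiff offers 260.8371, keeping 39.1629.
Round 1 (the defendant proposes): the plaintiff can get 39.1629 next round, worth 0.93 × 39.1629 = 36.421497 now, so the defendant offers 36.421497, keeping 263.578503.

263.58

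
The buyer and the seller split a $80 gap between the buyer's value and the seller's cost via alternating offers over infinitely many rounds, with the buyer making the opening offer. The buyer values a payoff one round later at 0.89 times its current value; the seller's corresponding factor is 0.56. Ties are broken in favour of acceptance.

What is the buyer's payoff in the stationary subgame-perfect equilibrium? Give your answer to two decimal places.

70.18

Let x be the buyer's share when the buyer proposes and y be the seller's share when the seller proposes.
The seller accepts iff offered ≥ 0.56·y, so x = 80 − 0.56y. Symmetrically y = 80 − 0.89x.
Substituting: x = 80 − 0.56(80 − 0.89x), giving x(1 − 0.89·0.56) = 80(1 − 0.56).
So x = 80 × 0.44 / 0.5016 ≈ 70.1754, and the seller receives 80 − x ≈ 9.8246.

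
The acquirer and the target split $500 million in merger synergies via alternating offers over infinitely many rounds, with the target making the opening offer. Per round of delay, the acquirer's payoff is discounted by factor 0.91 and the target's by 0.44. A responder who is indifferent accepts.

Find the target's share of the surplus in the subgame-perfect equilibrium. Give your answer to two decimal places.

Let x be the target's share when the target proposes and y be the acquirer's share when the acquirer proposes.
The acquirer accepts iff offered ≥ 0.91·y, so x = 500 − 0.91y. Symmetrically y = 500 − 0.44x.
Substituting: x = 500 − 0.91(500 − 0.44x), giving x(1 − 0.44·0.91) = 500(1 − 0.91).
So x = 500 × 0.09 / 0.5996 ≈ 75.0500, and the acquirer receives 500 − x ≈ 424.9500.

75.05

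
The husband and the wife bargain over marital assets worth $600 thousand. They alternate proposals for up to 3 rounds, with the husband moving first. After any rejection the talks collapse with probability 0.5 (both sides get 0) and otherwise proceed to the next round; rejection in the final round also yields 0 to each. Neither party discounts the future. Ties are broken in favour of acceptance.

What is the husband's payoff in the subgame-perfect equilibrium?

450

By backward induction:
Round 3 (the husband proposes): the wife will accept anything ≥ 0, so the husband offers 0 and keeps 600.
Round 2 (the wife proposes): rejecting gives the husband an expected 0.5 × 600 = 300, so the wife offers 300, keeping 300.
Round 1 (the husband proposes): rejecting gives the wife an expected 0.5 × 300 = 150; the husband offers that and keeps 450.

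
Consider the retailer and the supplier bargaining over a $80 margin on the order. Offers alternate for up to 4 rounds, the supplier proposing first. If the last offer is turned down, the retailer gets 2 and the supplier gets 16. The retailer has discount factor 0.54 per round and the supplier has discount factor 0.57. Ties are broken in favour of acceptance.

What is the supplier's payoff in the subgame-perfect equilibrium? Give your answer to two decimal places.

50.79

Round 4 (the retailer proposes): the supplier gets 16 if talks fail, so the retailer offers 16 and keeps 64.
Round 3 (the supplier proposes): the retailer can get 64 next round, worth 0.54 × 64 = 34.56 now. The supplier offers 34.56 and keeps 80 − 34.56 = 45.44.
Round 2 (the retailer proposes): the supplier can get 45.44 next round, worth 0.57 × 45.44 = 25.9008 now, so the retailer offers 25.9008, keeping 54.0992.
Round 1 (the supplier proposes): the retailer can get 54.0992 next round, worth 0.54 × 54.0992 = 29.213568 now; the supplier offers that and keeps 50.786432.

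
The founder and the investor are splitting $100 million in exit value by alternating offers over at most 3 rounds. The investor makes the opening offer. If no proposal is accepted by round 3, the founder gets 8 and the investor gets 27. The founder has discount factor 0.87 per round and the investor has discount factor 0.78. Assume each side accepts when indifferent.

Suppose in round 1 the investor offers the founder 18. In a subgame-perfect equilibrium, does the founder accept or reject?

Round 3 (the investor proposes): the founder gets 8 if talks fail, so the investor offers 8 and keeps 92.
Round 2 (the founder proposes): the investor can get 92 next round, worth 0.78 × 92 = 71.76 now, so the founder offers 71.76, keeping 28.24.
So by rejecting in round 1, the founder gets 28.24 next round, worth 0.87 × 28.24 = 24.5688 now.
Offer 18 < 24.5688, so the founder rejects.

Reject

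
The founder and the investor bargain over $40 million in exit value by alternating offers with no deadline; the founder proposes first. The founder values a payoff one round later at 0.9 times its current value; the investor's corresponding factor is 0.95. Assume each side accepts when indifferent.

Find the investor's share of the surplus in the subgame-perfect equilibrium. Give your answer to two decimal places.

Let x be the founder's share when the founder proposes and y be the investor's share when the investor proposes.
The investor accepts iff offered ≥ 0.95·y, so x = 40 − 0.95y. Symmetrically y = 40 − 0.9x.
Substituting: x = 40 − 0.95(40 − 0.9x), giving x(1 − 0.9·0.95) = 40(1 − 0.95).
So x = 40 × 0.05 / 0.145 ≈ 13.7931, and the investor receives 40 − x ≈ 26.2069.

26.21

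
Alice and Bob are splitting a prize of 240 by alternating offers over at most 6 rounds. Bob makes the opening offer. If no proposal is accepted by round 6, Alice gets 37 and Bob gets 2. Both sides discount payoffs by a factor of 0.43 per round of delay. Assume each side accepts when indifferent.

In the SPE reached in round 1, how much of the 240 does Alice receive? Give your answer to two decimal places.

73.20

Round 6 (Alice proposes): Bob gets 2 if talks fail, so Alice offers 2 and keeps 238.
Round 5 (Bob proposes): Alice can get 238 next round, worth 0.43 × 238 = 102.34 now. Bob offers 102.34 and keeps 240 − 102.34 = 137.66.
Round 4 (Alice proposes): Bob can get 137.66 next round, worth 0.43 × 137.66 = 59.1938 now. Alice offers 59.1938 and keeps 240 − 59.1938 = 180.8062.
Round 3 (Bob proposes): Alice can get 180.8062 next round, worth 0.43 × 180.8062 = 77.746666 now, so Bob offers 77.746666, keeping 162.253334.
Round 2 (Alice proposes): Bob can get 162.253334 next round, worth 0.43 × 162.253334 = 69.76893362 now, so Alice offers 69.76893362, keeping 170.23106638.
Round 1 (Bob proposes): Alice can get 170.23106638 next round, worth 0.43 × 170.23106638 = 73.1993585434 now. Bob offers 73.1993585434 and keeps 240 − 73.1993585434 = 166.8006414566.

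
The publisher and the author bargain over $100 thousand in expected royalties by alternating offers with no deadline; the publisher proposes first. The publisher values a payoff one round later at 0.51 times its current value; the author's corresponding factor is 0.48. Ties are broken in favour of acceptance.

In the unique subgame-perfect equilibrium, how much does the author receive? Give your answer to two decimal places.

31.14

In a stationary SPE each proposer offers the other exactly their discounted continuation value.
If the publisher keeps x when proposing and the author keeps y when proposing, then x = 100 − 0.48y and y = 100 − 0.51x.
Solving: x = 100(1 − 0.48) / (1 − 0.51·0.48) = 52 / 0.7552 ≈ 68.8559.
The author gets 100 − 68.8559 ≈ 31.1441.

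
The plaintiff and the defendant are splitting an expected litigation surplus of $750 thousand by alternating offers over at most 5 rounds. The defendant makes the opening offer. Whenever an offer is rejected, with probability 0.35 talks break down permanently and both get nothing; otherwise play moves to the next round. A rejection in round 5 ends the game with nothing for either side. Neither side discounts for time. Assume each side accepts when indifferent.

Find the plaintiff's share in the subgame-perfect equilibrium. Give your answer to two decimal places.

242.71

Round 5 (the defendant proposes): the plaintiff will accept anything ≥ 0, so the defendant offers 0 and keeps 750.
Round 4 (the plaintiff proposes): rejecting gives the defendant an expected 0.65 × 750 = 487.5. The plaintiff offers 487.5 and keeps 750 − 487.5 = 262.5.
Round 3 (the defendant proposes): rejecting gives the plaintiff an expected 0.65 × 262.5 = 170.625; the defendant offers that and keeps 579.375.
Round 2 (the plaintiff proposes): rejecting gives the defendant an expected 0.65 × 579.375 = 376.59375; the plaintiff offers that and keeps 373.40625.
Round 1 (the defendant proposes): rejecting gives the plaintiff an expected 0.65 × 373.40625 = 242.7140625. The defendant offers 242.7140625 and keeps 750 − 242.7140625 = 507.2859375.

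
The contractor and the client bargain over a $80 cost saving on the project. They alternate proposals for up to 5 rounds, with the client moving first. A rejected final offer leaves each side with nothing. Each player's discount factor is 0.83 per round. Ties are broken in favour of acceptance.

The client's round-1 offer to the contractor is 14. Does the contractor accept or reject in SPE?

Work out the contractor's continuation value if the offer is rejected.
Round 5 (the client proposes): rejection yields 0 for the contractor; the client offers 0 and keeps 80.
Round 4 (the contractor proposes): the client can get 80 next round, worth 0.83 × 80 = 66.4 now. The contractor offers 66.4 and keeps 80 − 66.4 = 13.6.
Round 3 (the client proposes): the contractor can get 13.6 next round, worth 0.83 × 13.6 = 11.288 now; the client offers that and keeps 68.712.
Round 2 (the contractor proposes): the client can get 68.712 next round, worth 0.83 × 68.712 = 57.03096 now. The contractor offers 57.03096 and keeps 80 − 57.03096 = 22.96904.
So by rejecting in round 1, the contractor gets 22.96904 next round, worth 0.83 × 22.96904 = 19.0643032 now.
Offer 14 < 19.0643032, so the contractor rejects.

Reject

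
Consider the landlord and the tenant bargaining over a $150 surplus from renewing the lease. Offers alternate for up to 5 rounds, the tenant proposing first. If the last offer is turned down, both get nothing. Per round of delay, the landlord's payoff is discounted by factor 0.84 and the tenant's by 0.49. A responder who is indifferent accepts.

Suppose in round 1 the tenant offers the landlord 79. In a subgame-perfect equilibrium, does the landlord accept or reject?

Work out the landlord's continuation value if the offer is rejected.
Round 5 (the tenant proposes): the landlord will accept anything ≥ 0, so the tenant offers 0 and keeps 150.
Round 4 (the landlord proposes): the tenant can get 150 next round, worth 0.49 × 150 = 73.5 now, so the landlord offers 73.5, keeping 76.5.
Round 3 (the tenant proposes): the landlord can get 76.5 next round, worth 0.84 × 76.5 = 64.26 now; the tenant offers that and keeps 85.74.
Round 2 (the landlord proposes): the tenant can get 85.74 next round, worth 0.49 × 85.74 = 42.0126 now. The landlord offers 42.0126 and keeps 150 − 42.0126 = 107.9874.
So by rejecting in round 1, the landlord gets 107.9874 next round, worth 0.84 × 107.9874 = 90.709416 now.
Offer 79 < 90.709416, so the landlord rejects.

Reject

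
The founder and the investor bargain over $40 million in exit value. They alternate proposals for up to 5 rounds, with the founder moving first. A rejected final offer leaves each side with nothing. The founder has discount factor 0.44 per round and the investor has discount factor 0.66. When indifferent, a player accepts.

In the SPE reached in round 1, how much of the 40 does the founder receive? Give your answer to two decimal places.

Round 5 (the founder proposes): rejection yields 0 for the investor; the founder offers 0 and keeps 40.
Round 4 (the investor proposes): the founder can get 40 next round, worth 0.44 × 40 = 17.6 now; the investor offers that and keeps 22.4.
Round 3 (the founder proposes): the investor can get 22.4 next round, worth 0.66 × 22.4 = 14.784 now, so the founder offers 14.784, keeping 25.216.
Round 2 (the investor proposes): the founder can get 25.216 next round, worth 0.44 × 25.216 = 11.09504 now; the investor offers that and keeps 28.90496.
Round 1 (the founder proposes): the investor can get 28.90496 next round, worth 0.66 × 28.90496 = 19.0772736 now, so the founder offers 19.0772736, keeping 20.9227264.

20.92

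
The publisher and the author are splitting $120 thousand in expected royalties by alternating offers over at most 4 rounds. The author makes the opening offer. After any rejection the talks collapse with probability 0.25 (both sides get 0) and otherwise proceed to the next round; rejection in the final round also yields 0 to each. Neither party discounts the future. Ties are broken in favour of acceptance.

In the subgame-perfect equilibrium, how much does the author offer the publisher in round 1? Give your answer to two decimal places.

Round 4 (the publisher proposes): rejection yields 0 for the author; the publisher offers 0 and keeps 120.
Round 3 (the author proposes): rejecting gives the publisher an expected 0.75 × 120 = 90; the author offers that and keeps 30.
Round 2 (the publisher proposes): rejecting gives the author an expected 0.75 × 30 = 22.5, so the publisher offers 22.5, keeping 97.5.
Round 1 (the author proposes): rejecting gives the publisher an expected 0.75 × 97.5 = 73.125. The author offers 73.125 and keeps 120 − 73.125 = 46.875.

73.13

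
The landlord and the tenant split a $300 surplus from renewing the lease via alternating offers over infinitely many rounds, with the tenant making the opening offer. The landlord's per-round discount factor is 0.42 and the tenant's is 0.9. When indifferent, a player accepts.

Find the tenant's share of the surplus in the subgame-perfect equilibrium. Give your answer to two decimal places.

Let x be the tenant's share when the tenant proposes and y be the landlord's share when the landlord proposes.
The landlord accepts iff offered ≥ 0.42·y, so x = 300 − 0.42y. Symmetrically y = 300 − 0.9x.
Substituting: x = 300 − 0.42(300 − 0.9x), giving x(1 − 0.9·0.42) = 300(1 − 0.42).
So x = 300 × 0.58 / 0.622 ≈ 279.7428, and the landlord receives 300 − x ≈ 20.2572.

279.74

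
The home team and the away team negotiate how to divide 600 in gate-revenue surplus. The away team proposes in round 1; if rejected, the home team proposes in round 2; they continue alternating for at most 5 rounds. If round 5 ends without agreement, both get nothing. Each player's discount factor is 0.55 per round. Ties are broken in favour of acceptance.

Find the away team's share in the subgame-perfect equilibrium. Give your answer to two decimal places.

406.58

Solve by backward induction from round 5.
Round 5 (the away team proposes): rejection yields 0 for the home team; the away team offers 0 and keeps 600.
Round 4 (the home team proposes): the away team can get 600 next round, worth 0.55 × 600 = 330 now. The home team offers 330 and keeps 600 − 330 = 270.
Round 3 (the away team proposes): the home team can get 270 next round, worth 0.55 × 270 = 148.5 now; the away team offers that and keeps 451.5.
Round 2 (the home team proposes): the away team can get 451.5 next round, worth 0.55 × 451.5 = 248.325 now; the home team offers that and keeps 351.675.
Round 1 (the away team proposes): the home team can get 351.675 next round, worth 0.55 × 351.675 = 193.42125 now, so the away team offers 193.42125, keeping 406.57875.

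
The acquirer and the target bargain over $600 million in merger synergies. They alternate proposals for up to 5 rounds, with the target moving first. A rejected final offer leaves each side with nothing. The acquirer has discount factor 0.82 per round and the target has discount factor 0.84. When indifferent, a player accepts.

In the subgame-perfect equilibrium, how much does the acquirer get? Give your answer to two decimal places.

132.94

Round 5 (the target proposes): the acquirer will accept anything ≥ 0, so the target offers 0 and keeps 600.
Round 4 (the acquirer proposes): the target can get 600 next round, worth 0.84 × 600 = 504 now; the acquirer offers that and keeps 96.
Round 3 (the target proposes): the acquirer can get 96 next round, worth 0.82 × 96 = 78.72 now, so the target offers 78.72, keeping 521.28.
Round 2 (the acquirer proposes): the target can get 521.28 next round, worth 0.84 × 521.28 = 437.8752 now. The acquirer offers 437.8752 and keeps 600 − 437.8752 = 162.1248.
Round 1 (the target proposes): the acquirer can get 162.1248 next round, worth 0.82 × 162.1248 = 132.942336 now; the target offers that and keeps 467.057664.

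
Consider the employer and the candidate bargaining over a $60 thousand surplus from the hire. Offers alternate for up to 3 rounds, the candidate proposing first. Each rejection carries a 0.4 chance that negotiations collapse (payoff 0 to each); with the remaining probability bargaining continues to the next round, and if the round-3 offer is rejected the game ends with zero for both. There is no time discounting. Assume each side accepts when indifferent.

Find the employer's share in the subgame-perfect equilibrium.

14.4

Round 3 (the candidate proposes): the employer will accept anything ≥ 0, so the candidate offers 0 and keeps 60.
Round 2 (the employer proposes): rejecting gives the candidate an expected 0.6 × 60 = 36. The employer offers 36 and keeps 60 − 36 = 24.
Round 1 (the candidate proposes): rejecting gives the employer an expected 0.6 × 24 = 14.4. The candidate offers 14.4 and keeps 60 − 14.4 = 45.6.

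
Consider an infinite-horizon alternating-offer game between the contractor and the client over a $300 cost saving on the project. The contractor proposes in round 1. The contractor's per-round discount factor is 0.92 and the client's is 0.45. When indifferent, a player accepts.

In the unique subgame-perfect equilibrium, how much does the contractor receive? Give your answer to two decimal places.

When the contractor proposes, the client accepts any offer worth at least 0.45 times what the client would get by proposing next round; and vice versa.
This gives x = 300 − 0.45y and y = 300 − 0.92x, where x and y are each side's share when it proposes.
Hence (1 − 0.45·0.92)x = 300(1 − 0.45), i.e. 0.586·x = 165.
x ≈ 281.5700; the client's share is 300 − x ≈ 18.4300.

281.57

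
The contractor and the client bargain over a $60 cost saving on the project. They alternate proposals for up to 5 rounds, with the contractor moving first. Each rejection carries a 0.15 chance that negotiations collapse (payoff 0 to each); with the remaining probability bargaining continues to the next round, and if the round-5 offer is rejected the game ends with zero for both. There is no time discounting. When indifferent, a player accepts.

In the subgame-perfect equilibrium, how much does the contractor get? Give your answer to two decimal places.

By backward induction:
Round 5 (the contractor proposes): rejection yields 0 for the client; the contractor offers 0 and keeps 60.
Round 4 (the client proposes): rejecting gives the contractor an expected 0.85 × 60 = 51; the client offers that and keeps 9.
Round 3 (the contractor proposes): rejecting gives the client an expected 0.85 × 9 = 7.65; the contractor offers that and keeps 52.35.
Round 2 (the client proposes): rejecting gives the contractor an expected 0.85 × 52.35 = 44.4975. The client offers 44.4975 and keeps 60 − 44.4975 = 15.5025.
Round 1 (the contractor proposes): rejecting gives the client an expected 0.85 × 15.5025 = 13.177125, so the contractor offers 13.177125, keeping 46.822875.

46.82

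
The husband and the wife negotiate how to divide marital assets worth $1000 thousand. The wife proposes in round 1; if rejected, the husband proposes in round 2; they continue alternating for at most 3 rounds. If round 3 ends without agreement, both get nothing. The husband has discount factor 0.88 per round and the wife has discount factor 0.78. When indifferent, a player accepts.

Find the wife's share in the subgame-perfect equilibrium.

Solve by backward induction from round 3.
Round 3 (the wife proposes): the husband will accept anything ≥ 0, so the wife offers 0 and keeps 1000.
Round 2 (the husband proposes): the wife can get 1000 next round, worth 0.78 × 1000 = 780 now; the husband offers that and keeps 220.
Round 1 (the wife proposes): the husband can get 220 next round, worth 0.88 × 220 = 193.6 now. The wife offers 193.6 and keeps 1000 − 193.6 = 806.4.

806.4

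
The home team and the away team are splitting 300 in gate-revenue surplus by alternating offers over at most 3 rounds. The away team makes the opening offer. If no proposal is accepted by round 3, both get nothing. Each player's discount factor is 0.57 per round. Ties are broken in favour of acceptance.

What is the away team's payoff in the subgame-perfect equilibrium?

Round 3 (the away team proposes): the home team will accept anything ≥ 0, so the away team offers 0 and keeps 300.
Round 2 (the home team proposes): the away team can get 300 next round, worth 0.57 × 300 = 171 now; the home team offers that and keeps 129.
Round 1 (the away team proposes): the home team can get 129 next round, worth 0.57 × 129 = 73.53 now; the away team offers that and keeps 226.47.

226.47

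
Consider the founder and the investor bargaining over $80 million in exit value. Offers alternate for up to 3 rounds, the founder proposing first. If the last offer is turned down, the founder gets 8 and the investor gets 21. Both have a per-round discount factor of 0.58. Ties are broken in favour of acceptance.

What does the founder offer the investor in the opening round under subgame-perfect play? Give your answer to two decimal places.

Round 3 (the founder proposes): the investor gets 21 if talks fail, so the founder offers 21 and keeps 59.
Round 2 (the investor proposes): the founder can get 59 next round, worth 0.58 × 59 = 34.22 now, so the investor offers 34.22, keeping 45.78.
Round 1 (the founder proposes): the investor can get 45.78 next round, worth 0.58 × 45.78 = 26.5524 now. The founder offers 26.5524 and keeps 80 − 26.5524 = 53.4476.

26.55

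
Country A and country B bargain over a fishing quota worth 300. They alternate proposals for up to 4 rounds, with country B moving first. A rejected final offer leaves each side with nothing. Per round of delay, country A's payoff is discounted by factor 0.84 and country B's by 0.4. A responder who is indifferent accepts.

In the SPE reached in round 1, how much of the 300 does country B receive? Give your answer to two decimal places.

Round 4 (country A proposes): rejection yields 0 for country B; country A offers 0 and keeps 300.
Round 3 (country B proposes): country A can get 300 next round, worth 0.84 × 300 = 252 now, so country B offers 252, keeping 48.
Round 2 (country A proposes): country B can get 48 next round, worth 0.4 × 48 = 19.2 now, so country A offers 19.2, keeping 280.8.
Round 1 (country B proposes): country A can get 280.8 next round, worth 0.84 × 280.8 = 235.872 now, so country B offers 235.872, keeping 64.128.

64.13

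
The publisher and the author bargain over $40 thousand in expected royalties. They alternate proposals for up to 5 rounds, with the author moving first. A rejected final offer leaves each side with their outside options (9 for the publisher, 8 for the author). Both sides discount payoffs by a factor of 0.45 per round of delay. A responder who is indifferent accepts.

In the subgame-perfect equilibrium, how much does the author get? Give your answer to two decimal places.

By backward induction:
Round 5 (the author proposes): the publisher gets 9 if talks fail, so the author offers 9 and keeps 31.
Round 4 (the publisher proposes): the author can get 31 next round, worth 0.45 × 31 = 13.95 now; the publisher offers that and keeps 26.05.
Round 3 (the author proposes): the publisher can get 26.05 next round, worth 0.45 × 26.05 = 11.7225 now. The author offers 11.7225 and keeps 40 − 11.7225 = 28.2775.
Round 2 (the publisher proposes): the author can get 28.2775 next round, worth 0.45 × 28.2775 = 12.724875 now; the publisher offers that and keeps 27.275125.
Round 1 (the author proposes): the publisher can get 27.275125 next round, worth 0.45 × 27.275125 = 12.27380625 now. The author offers 12.27380625 and keeps 40 − 12.27380625 = 27.72619375.

27.73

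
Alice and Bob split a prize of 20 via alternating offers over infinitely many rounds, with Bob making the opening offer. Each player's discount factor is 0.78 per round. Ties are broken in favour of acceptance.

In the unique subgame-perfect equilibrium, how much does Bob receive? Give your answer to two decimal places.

11.24

In a stationary SPE each proposer offers the other exactly their discounted continuation value.
If Bob keeps x when proposing and Alice keeps y when proposing, then x = 20 − 0.78y and y = 20 − 0.78x.
Solving: x = 20(1 − 0.78) / (1 − 0.78·0.78) = 4.4 / 0.3916 ≈ 11.2360.
Alice gets 20 − 11.2360 ≈ 8.7640.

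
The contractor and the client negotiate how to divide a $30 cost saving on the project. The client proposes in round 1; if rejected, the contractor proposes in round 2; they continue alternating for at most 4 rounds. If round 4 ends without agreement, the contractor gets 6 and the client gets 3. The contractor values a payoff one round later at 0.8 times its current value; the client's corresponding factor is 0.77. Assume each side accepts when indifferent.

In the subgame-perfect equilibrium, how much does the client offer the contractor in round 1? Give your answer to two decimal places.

Round 4 (the contractor proposes): the client gets 3 if talks fail, so the contractor offers 3 and keeps 27.
Round 3 (the client proposes): the contractor can get 27 next round, worth 0.8 × 27 = 21.6 now. The client offers 21.6 and keeps 30 − 21.6 = 8.4.
Round 2 (the contractor proposes): the client can get 8.4 next round, worth 0.77 × 8.4 = 6.468 now; the contractor offers that and keeps 23.532.
Round 1 (the client proposes): the contractor can get 23.532 next round, worth 0.8 × 23.532 = 18.8256 now, so the client offers 18.8256, keeping 11.1744.

18.83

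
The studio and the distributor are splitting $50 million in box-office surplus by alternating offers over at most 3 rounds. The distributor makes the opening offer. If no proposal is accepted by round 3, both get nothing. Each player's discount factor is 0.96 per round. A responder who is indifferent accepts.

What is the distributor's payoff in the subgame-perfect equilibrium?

Round 3 (the distributor proposes): the studio will accept anything ≥ 0, so the distributor offers 0 and keeps 50.
Round 2 (the studio proposes): the distributor can get 50 next round, worth 0.96 × 50 = 48 now, so the studio offers 48, keeping 2.
Round 1 (the distributor proposes): the studio can get 2 next round, worth 0.96 × 2 = 1.92 now; the distributor offers that and keeps 48.08.

48.08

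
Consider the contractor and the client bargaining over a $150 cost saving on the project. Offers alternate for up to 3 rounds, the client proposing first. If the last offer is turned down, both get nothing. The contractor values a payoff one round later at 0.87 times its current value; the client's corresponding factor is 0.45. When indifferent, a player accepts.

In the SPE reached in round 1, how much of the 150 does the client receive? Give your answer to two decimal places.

78.23

Round 3 (the client proposes): the contractor will accept anything ≥ 0, so the client offers 0 and keeps 150.
Round 2 (the contractor proposes): the client can get 150 next round, worth 0.45 × 150 = 67.5 now; the contractor offers that and keeps 82.5.
Round 1 (the client proposes): the contractor can get 82.5 next round, worth 0.87 × 82.5 = 71.775 now. The client offers 71.775 and keeps 150 − 71.775 = 78.225.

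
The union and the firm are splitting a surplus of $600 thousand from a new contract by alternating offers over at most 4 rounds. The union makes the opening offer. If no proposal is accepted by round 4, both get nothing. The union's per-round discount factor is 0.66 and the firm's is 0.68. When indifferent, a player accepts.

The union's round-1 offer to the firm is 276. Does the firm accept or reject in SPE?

Work out the firm's continuation value if the offer is rejected.
Round 4 (the firm proposes): rejection yields 0 for the union; the firm offers 0 and keeps 600.
Round 3 (the union proposes): the firm can get 600 next round, worth 0.68 × 600 = 408 now, so the union offers 408, keeping 192.
Round 2 (the firm proposes): the union can get 192 next round, worth 0.66 × 192 = 126.72 now, so the firm offers 126.72, keeping 473.28.
So by rejecting in round 1, the firm gets 473.28 next round, worth 0.68 × 473.28 = 321.8304 now.
Offer 276 < 321.8304, so the firm rejects.

Reject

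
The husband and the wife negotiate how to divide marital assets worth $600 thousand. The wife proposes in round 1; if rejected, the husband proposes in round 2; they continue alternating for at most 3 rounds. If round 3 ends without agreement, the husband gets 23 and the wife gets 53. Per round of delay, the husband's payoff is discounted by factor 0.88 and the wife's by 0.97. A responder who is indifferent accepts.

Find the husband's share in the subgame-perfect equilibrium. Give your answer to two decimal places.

Round 3 (the wife proposes): the husband gets 23 if talks fail, so the wife offers 23 and keeps 577.
Round 2 (the husband proposes): the wife can get 577 next round, worth 0.97 × 577 = 559.69 now. The husband offers 559.69 and keeps 600 − 559.69 = 40.31.
Round 1 (the wife proposes): the husband can get 40.31 next round, worth 0.88 × 40.31 = 35.4728 now, so the wife offers 35.4728, keeping 564.5272.

35.47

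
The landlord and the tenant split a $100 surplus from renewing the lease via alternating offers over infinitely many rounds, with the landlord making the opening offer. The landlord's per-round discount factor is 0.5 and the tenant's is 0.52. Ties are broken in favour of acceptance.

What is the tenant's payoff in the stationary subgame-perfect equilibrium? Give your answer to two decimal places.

Let x be the landlord's share when the landlord proposes and y be the tenant's share when the tenant proposes.
The tenant accepts iff offered ≥ 0.52·y, so x = 100 − 0.52y. Symmetrically y = 100 − 0.5x.
Substituting: x = 100 − 0.52(100 − 0.5x), giving x(1 − 0.5·0.52) = 100(1 − 0.52).
So x = 100 × 0.48 / 0.74 ≈ 64.8649, and the tenant receives 100 − x ≈ 35.1351.

35.14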